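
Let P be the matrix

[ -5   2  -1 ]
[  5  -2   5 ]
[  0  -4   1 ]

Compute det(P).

-80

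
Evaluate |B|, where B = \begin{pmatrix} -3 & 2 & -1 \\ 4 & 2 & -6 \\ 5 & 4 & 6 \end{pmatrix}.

-222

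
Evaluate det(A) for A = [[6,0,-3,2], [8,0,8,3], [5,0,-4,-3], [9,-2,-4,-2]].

Expand along column 2 (it has 3 zeros):
  + (-2) · M_42   where M_42 = det([6 -3 2; 8 8 3; 5 -4 -3]) = -333
det = (+1)·(-2)·(-333) = 666

|A| = 666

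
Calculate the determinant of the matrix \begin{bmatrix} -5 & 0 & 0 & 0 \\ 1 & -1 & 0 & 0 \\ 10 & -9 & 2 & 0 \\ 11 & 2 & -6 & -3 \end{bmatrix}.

-30

The matrix is lower triangular, so the determinant is the product of the diagonal entries:
det = (-5) · (-1) · (2) · (-3) = -30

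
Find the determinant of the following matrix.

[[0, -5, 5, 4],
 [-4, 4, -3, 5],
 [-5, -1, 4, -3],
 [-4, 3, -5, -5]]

The determinant is 1221.

Expand along row 1 (it has 1 zero):
  − (-5) · M_12   where M_12 = det([-4 -3 5; -5 4 -3; -4 -5 -5]) = 384
  + (5) · M_13   where M_13 = det([-4 4 5; -5 -1 -3; -4 3 -5]) = -203
  − (4) · M_14   where M_14 = det([-4 4 -3; -5 -1 4; -4 3 -5]) = -79
det = (-1)·(-5)·(384) + (+1)·(5)·(-203) + (-1)·(4)·(-79) = 1221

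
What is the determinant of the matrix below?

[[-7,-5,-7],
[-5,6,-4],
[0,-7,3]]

Expand along row 3:
  − (-7) · |-7 -7; -5 -4| = −(-7)·(28 − 35) = -49
  + 3 · |-7 -5; -5 6| = 3·(-42 − 25) = -201
Sum: (-49) + (-201) = -250

-250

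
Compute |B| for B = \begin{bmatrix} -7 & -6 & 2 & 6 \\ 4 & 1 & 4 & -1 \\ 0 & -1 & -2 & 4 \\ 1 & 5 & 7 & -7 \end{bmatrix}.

det(B) = -679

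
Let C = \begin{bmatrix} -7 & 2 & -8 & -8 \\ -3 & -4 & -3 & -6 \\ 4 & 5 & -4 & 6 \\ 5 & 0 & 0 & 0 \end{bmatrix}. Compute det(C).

Expand along row 4 (it has 3 zeros):
  − (5) · M_41   where M_41 = det([2 -8 -8; -4 -3 -6; 5 -4 6]) = -284
det = (-1)·(5)·(-284) = 1420

The determinant is 1420.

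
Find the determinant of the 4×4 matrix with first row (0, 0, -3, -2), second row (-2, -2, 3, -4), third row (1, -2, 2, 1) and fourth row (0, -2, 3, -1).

Expand along row 1 (it has 2 zeros):
  + (-3) · M_13   where M_13 = det([-2 -2 -4; 1 -2 1; 0 -2 -1]) = -2
  − (-2) · M_14   where M_14 = det([-2 -2 3; 1 -2 2; 0 -2 3]) = 4
det = (+1)·(-3)·(-2) + (-1)·(-2)·(4) = 14

14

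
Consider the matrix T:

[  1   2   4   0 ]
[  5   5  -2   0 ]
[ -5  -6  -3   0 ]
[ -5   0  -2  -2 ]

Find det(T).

det(T) = -6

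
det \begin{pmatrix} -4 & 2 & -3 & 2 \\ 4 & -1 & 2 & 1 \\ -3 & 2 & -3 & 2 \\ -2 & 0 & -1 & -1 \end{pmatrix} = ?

Expand along row 4 (it has 1 zero):
  − (-2) · M_41   where M_41 = det([2 -3 2; -1 2 1; 2 -3 2]) = 0
  − (-1) · M_43   where M_43 = det([-4 2 2; 4 -1 1; -3 2 2]) = 4
  + (-1) · M_44   where M_44 = det([-4 2 -3; 4 -1 2; -3 2 -3]) = 1
det = (-1)·(-2)·(0) + (-1)·(-1)·(4) + (+1)·(-1)·(1) = 3

3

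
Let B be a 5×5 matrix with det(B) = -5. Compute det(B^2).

det(B^2) = (det B)^2 = (-5)^2 = 25

25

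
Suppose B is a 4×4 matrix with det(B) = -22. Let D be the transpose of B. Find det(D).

-22

det(Bᵀ) = det(B).
det(D) = (1)·(-22) = -22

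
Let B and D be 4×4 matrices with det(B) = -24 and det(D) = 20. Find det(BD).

det(BD) = det(B)·det(D) = (-24)·(20) = -480

det(BD) = -480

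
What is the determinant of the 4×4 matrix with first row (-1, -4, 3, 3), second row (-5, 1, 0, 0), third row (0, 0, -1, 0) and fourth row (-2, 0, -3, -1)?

-27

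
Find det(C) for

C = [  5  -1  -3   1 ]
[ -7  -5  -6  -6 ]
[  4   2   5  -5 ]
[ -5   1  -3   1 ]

1312

Expand along row 1:
  + (5) · M_11   where M_11 = det([-5 -6 -6; 2 5 -5; 1 -3 1]) = 158
  − (-1) · M_12   where M_12 = det([-7 -6 -6; 4 5 -5; -5 -3 1]) = -134
  + (-3) · M_13   where M_13 = det([-7 -5 -6; 4 2 -5; -5 1 1]) = -238
  − (1) · M_14   where M_14 = det([-7 -5 -6; 4 2 5; -5 1 -3]) = 58
det = (+1)·(5)·(158) + (-1)·(-1)·(-134) + (+1)·(-3)·(-238) + (-1)·(1)·(58) = 1312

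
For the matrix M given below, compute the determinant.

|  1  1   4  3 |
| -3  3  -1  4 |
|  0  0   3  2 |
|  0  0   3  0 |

det(M) = -36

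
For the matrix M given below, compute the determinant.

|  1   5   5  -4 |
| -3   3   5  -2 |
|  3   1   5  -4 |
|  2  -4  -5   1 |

-160

Expand along row 1:
  + (1) · M_11   where M_11 = det([3 5 -2; 1 5 -4; -4 -5 1]) = 0
  − (5) · M_12   where M_12 = det([-3 5 -2; 3 5 -4; 2 -5 1]) = 40
  + (5) · M_13   where M_13 = det([-3 3 -2; 3 1 -4; 2 -4 1]) = 40
  − (-4) · M_14   where M_14 = det([-3 3 5; 3 1 5; 2 -4 -5]) = -40
det = (+1)·(1)·(0) + (-1)·(5)·(40) + (+1)·(5)·(40) + (-1)·(-4)·(-40) = -160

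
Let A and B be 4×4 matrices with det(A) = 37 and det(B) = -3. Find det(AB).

-111

det(AB) = det(A)·det(B) = (37)·(-3) = -111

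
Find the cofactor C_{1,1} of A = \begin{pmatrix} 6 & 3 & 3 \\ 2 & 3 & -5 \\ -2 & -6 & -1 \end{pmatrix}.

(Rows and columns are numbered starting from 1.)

Delete row 1 and column 1; the remaining 2×2 submatrix is [3 -5; -6 -1].
Its determinant is 3·(-1) − (-5)·(-6) = -33.
The cofactor carries sign (−1)^(1+1) = +1, so C_{1,1} = +(-33) = -33.

-33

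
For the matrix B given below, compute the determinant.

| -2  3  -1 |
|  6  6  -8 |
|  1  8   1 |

The determinant is -224.

Expand along row 1:
  + (-2) · |6 -8; 8 1| = (-2)·(6 − (-64)) = -140
  − 3 · |6 -8; 1 1| = −3·(6 − (-8)) = -42
  + (-1) · |6 6; 1 8| = (-1)·(48 − 6) = -42
Sum: (-140) + (-42) + (-42) = -224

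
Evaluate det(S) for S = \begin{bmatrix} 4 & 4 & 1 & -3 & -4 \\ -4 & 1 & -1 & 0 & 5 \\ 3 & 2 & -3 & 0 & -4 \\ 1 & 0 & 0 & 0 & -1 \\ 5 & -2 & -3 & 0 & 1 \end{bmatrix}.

|S| = -69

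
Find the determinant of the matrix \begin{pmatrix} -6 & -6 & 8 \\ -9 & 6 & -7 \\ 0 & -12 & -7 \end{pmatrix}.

1998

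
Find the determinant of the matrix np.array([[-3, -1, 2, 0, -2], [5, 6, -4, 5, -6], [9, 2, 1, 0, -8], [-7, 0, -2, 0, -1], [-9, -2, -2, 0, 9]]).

Expand along column 4 (it has 4 zeros):
  + (5) · M_24   where M_24 = det([-3 -1 2 -2; 9 2 1 -8; -7 0 -2 -1; -9 -2 -2 9]) = -58
det = (+1)·(5)·(-58) = -290

-290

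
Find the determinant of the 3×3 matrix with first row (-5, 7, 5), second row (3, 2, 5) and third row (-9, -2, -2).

-243

Expand along column 1:
  + (-5) · |2 5; -2 -2| = (-5)·(-4 − (-10)) = -30
  − 3 · |7 5; -2 -2| = −3·(-14 − (-10)) = 12
  + (-9) · |7 5; 2 5| = (-9)·(35 − 10) = -225
Sum: (-30) + (12) + (-225) = -243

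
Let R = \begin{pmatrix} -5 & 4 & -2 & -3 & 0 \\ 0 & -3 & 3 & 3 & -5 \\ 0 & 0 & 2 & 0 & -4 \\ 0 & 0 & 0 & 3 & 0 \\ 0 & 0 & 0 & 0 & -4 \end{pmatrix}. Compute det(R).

-360

R is upper triangular, so det(R) is the product of the diagonal entries:
det = (-5) · (-3) · (2) · (3) · (-4) = -360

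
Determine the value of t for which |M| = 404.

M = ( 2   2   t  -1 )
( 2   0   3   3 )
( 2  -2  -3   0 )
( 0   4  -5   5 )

Expanding along the column containing t, det(M) is linear in t: det(M) = (4)·t + (440).
Set (4)·t + (440) = 404  ⇒  (4)·t = -36  ⇒  t = -9.

t = -9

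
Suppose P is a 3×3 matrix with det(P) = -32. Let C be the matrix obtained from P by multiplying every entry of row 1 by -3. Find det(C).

Scaling one row by -3 multiplies the determinant by -3.
det(C) = (-3)·(-32) = 96

|C| = 96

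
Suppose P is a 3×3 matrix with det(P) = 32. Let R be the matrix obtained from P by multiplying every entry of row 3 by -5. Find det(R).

det(R) = -160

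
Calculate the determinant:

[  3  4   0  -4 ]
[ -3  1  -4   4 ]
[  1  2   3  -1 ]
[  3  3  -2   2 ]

332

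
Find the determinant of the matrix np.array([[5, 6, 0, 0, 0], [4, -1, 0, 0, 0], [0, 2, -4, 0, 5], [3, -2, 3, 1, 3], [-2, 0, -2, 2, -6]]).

The matrix is block lower-triangular with a 2×2 block and a 3×3 block on the diagonal, so its determinant equals the product of the determinants of the diagonal blocks.
det of the 2×2 block = -29
det of the 3×3 block = 88
det = (-29)·(88) = -2552

-2552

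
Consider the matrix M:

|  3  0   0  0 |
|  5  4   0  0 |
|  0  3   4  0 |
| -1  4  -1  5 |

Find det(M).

The determinant is 240.

M is lower triangular, so det(M) is the product of the diagonal entries:
det = (3) · (4) · (4) · (5) = 240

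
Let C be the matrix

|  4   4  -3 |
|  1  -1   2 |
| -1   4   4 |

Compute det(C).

Expand along column 1:
  + 4 · |-1 2; 4 4| = 4·(-4 − 8) = -48
  − 1 · |4 -3; 4 4| = −1·(16 − (-12)) = -28
  + (-1) · |4 -3; -1 2| = (-1)·(8 − 3) = -5
Sum: (-48) + (-28) + (-5) = -81

det(C) = -81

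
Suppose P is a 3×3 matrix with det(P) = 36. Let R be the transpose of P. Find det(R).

det(Pᵀ) = det(P).
det(R) = (1)·(36) = 36

det(R) = 36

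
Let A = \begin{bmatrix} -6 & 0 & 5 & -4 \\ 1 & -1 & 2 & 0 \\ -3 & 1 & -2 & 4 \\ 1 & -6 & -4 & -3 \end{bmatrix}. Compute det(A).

det(A) = 642

Expand along row 1 (it has 1 zero):
  + (-6) · M_11   where M_11 = det([-1 2 0; 1 -2 4; -6 -4 -3]) = -64
  + (5) · M_13   where M_13 = det([1 -1 0; -3 1 4; 1 -6 -3]) = 26
  − (-4) · M_14   where M_14 = det([1 -1 2; -3 1 -2; 1 -6 -4]) = 32
det = (+1)·(-6)·(-64) + (+1)·(5)·(26) + (-1)·(-4)·(32) = 642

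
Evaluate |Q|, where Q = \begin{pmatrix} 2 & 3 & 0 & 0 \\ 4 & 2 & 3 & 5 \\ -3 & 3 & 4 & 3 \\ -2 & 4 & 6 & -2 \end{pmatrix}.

Expand along row 1 (it has 2 zeros):
  + (2) · M_11   where M_11 = det([2 3 5; 3 4 3; 4 6 -2]) = 12
  − (3) · M_12   where M_12 = det([4 3 5; -3 4 3; -2 6 -2]) = -190
det = (+1)·(2)·(12) + (-1)·(3)·(-190) = 594

The determinant is 594.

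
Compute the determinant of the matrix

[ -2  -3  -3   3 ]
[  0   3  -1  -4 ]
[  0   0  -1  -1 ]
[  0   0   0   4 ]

The determinant is 24.

The matrix is upper triangular, so the determinant is the product of the diagonal entries:
det = (-2) · (3) · (-1) · (4) = 24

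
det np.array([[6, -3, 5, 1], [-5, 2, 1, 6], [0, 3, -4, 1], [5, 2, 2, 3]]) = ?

Expand along row 3 (it has 1 zero):
  − (3) · M_32   where M_32 = det([6 5 1; -5 1 6; 5 2 3]) = 156
  + (-4) · M_33   where M_33 = det([6 -3 1; -5 2 6; 5 2 3]) = -191
  − (1) · M_34   where M_34 = det([6 -3 5; -5 2 1; 5 2 2]) = -133
det = (-1)·(3)·(156) + (+1)·(-4)·(-191) + (-1)·(1)·(-133) = 429

429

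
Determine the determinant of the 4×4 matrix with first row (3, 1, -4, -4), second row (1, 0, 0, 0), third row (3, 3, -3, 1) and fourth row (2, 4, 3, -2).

121

Expand along row 2 (it has 3 zeros):
  − (1) · M_21   where M_21 = det([1 -4 -4; 3 -3 1; 4 3 -2]) = -121
det = (-1)·(1)·(-121) = 121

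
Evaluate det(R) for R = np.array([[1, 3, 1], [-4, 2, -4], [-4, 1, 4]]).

|R| = 112

Expand along column 1:
  + 1 · |2 -4; 1 4| = 1·(8 − (-4)) = 12
  − (-4) · |3 1; 1 4| = −(-4)·(12 − 1) = 44
  + (-4) · |3 1; 2 -4| = (-4)·(-12 − 2) = 56
Sum: (12) + (44) + (56) = 112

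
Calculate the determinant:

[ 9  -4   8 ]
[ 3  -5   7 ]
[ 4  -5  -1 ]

The determinant is 276.

Expand along row 1:
  + 9 · |-5 7; -5 -1| = 9·(5 − (-35)) = 360
  − (-4) · |3 7; 4 -1| = −(-4)·(-3 − 28) = -124
  + 8 · |3 -5; 4 -5| = 8·(-15 − (-20)) = 40
Sum: (360) + (-124) + (40) = 276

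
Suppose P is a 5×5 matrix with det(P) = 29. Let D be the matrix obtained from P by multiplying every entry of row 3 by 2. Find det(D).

58

Scaling one row by 2 multiplies the determinant by 2.
det(D) = (2)·(29) = 58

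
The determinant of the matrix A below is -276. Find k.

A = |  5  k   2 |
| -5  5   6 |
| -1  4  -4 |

1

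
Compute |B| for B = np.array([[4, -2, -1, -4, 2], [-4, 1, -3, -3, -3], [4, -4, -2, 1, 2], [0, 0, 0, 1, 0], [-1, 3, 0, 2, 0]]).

Expand along row 4 (it has 4 zeros):
  + (1) · M_44   where M_44 = det([4 -2 -1 2; -4 1 -3 -3; 4 -4 -2 2; -1 3 0 0]) = -26
det = (+1)·(1)·(-26) = -26

|B| = -26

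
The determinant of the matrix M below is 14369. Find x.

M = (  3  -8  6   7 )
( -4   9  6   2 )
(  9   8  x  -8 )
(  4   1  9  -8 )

Expanding along the column containing x, det(M) is linear in x: det(M) = (-310)·x + (15609).
Set (-310)·x + (15609) = 14369  ⇒  (-310)·x = -1240  ⇒  x = 4.

4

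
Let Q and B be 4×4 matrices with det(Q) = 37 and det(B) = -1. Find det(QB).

The determinant is -37.

det(QB) = det(Q)·det(B) = (37)·(-1) = -37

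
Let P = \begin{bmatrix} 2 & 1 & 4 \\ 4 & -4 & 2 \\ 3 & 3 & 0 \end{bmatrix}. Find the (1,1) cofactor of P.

Delete row 1 and column 1; the remaining 2×2 submatrix is [-4 2; 3 0].
Its determinant is (-4)·0 − 2·3 = -6.
The cofactor carries sign (−1)^(1+1) = +1, so C_{1,1} = +(-6) = -6.

The cofactor is -6.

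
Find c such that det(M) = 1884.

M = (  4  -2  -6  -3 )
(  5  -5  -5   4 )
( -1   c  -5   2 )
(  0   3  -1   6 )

-9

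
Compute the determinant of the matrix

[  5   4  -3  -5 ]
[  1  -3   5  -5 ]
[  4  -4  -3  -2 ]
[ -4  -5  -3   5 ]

Expand along row 1:
  + (5) · M_11   where M_11 = det([-3 5 -5; -4 -3 -2; -5 -3 5]) = 228
  − (4) · M_12   where M_12 = det([1 5 -5; 4 -3 -2; -4 -3 5]) = 39
  + (-3) · M_13   where M_13 = det([1 -3 -5; 4 -4 -2; -4 -5 5]) = 186
  − (-5) · M_14   where M_14 = det([1 -3 5; 4 -4 -3; -4 -5 -3]) = -255
det = (+1)·(5)·(228) + (-1)·(4)·(39) + (+1)·(-3)·(186) + (-1)·(-5)·(-255) = -849

-849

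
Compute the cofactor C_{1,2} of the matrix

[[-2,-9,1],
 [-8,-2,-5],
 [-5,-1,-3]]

1

Delete row 1 and column 2; the remaining 2×2 submatrix is [-8 -5; -5 -3].
Its determinant is (-8)·(-3) − (-5)·(-5) = -1.
The cofactor carries sign (−1)^(1+2) = −1, so C_{1,2} = −(-1) = 1.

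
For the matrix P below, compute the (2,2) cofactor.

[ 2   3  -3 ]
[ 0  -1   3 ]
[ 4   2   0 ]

Delete row 2 and column 2; the remaining 2×2 submatrix is [2 -3; 4 0].
Its determinant is 2·0 − (-3)·4 = 12.
The cofactor carries sign (−1)^(2+2) = +1, so C_{2,2} = +(12) = 12.

The cofactor is 12.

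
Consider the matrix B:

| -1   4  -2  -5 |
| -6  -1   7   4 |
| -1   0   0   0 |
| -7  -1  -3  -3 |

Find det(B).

|B| = 72

Expand along row 3 (it has 3 zeros):
  + (-1) · M_31   where M_31 = det([4 -2 -5; -1 7 4; -1 -3 -3]) = -72
det = (+1)·(-1)·(-72) = 72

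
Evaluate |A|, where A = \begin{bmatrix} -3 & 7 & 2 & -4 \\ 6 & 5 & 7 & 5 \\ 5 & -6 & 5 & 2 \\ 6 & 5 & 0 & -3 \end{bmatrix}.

Expand along row 4 (it has 1 zero):
  − (6) · M_41   where M_41 = det([7 2 -4; 5 7 5; -6 5 2]) = -425
  + (5) · M_42   where M_42 = det([-3 2 -4; 6 7 5; 5 5 2]) = 79
  + (-3) · M_44   where M_44 = det([-3 7 2; 6 5 7; 5 -6 5]) = -288
det = (-1)·(6)·(-425) + (+1)·(5)·(79) + (+1)·(-3)·(-288) = 3809

3809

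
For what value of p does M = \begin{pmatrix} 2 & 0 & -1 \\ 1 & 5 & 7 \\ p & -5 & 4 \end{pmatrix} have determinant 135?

Expanding along the row containing p, det(M) is linear in p: det(M) = (5)·p + (115).
Set (5)·p + (115) = 135  ⇒  (5)·p = 20  ⇒  p = 4.

p = 4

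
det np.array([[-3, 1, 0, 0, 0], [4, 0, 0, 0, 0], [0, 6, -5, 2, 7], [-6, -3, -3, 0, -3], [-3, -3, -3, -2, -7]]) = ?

The determinant is -192.

The matrix is block lower-triangular with a 2×2 block and a 3×3 block on the diagonal, so its determinant equals the product of the determinants of the diagonal blocks.
det of the 2×2 block = -4
det of the 3×3 block = 48
det = (-4)·(48) = -192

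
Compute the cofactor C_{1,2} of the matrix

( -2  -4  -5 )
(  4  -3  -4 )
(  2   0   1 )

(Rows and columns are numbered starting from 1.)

-12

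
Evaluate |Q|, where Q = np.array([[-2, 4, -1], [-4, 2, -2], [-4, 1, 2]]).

Expand along column 1:
  + (-2) · |2 -2; 1 2| = (-2)·(4 − (-2)) = -12
  − (-4) · |4 -1; 1 2| = −(-4)·(8 − (-1)) = 36
  + (-4) · |4 -1; 2 -2| = (-4)·(-8 − (-2)) = 24
Sum: (-12) + (36) + (24) = 48

The determinant is 48.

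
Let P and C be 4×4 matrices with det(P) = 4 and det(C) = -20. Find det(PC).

-80

det(PC) = det(P)·det(C) = (4)·(-20) = -80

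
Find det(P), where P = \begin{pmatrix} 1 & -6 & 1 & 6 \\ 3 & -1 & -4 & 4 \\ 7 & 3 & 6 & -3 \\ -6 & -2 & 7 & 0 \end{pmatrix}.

The determinant is 1045.

Expand along row 4 (it has 1 zero):
  − (-6) · M_41   where M_41 = det([-6 1 6; -1 -4 4; 3 6 -3]) = 117
  + (-2) · M_42   where M_42 = det([1 1 6; 3 -4 4; 7 6 -3]) = 301
  − (7) · M_43   where M_43 = det([1 -6 6; 3 -1 4; 7 3 -3]) = -135
det = (-1)·(-6)·(117) + (+1)·(-2)·(301) + (-1)·(7)·(-135) = 1045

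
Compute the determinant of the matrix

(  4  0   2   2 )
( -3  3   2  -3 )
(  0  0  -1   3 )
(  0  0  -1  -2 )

60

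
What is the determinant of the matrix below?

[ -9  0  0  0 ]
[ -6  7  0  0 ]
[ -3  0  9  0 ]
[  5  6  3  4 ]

-2268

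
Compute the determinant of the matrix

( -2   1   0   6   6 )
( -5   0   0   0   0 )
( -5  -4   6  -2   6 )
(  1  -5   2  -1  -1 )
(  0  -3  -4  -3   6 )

The determinant is 11690.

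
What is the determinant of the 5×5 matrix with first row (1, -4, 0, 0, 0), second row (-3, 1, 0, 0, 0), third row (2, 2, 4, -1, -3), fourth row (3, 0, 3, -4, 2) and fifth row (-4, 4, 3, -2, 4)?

The matrix is block lower-triangular with a 2×2 block and a 3×3 block on the diagonal, so its determinant equals the product of the determinants of the diagonal blocks.
det of the 2×2 block = -11
det of the 3×3 block = -60
det = (-11)·(-60) = 660

660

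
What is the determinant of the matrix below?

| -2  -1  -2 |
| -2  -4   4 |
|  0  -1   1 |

Expand along row 3:
  − (-1) · |-2 -2; -2 4| = −(-1)·(-8 − 4) = -12
  + 1 · |-2 -1; -2 -4| = 1·(8 − 2) = 6
Sum: (-12) + (6) = -6

-6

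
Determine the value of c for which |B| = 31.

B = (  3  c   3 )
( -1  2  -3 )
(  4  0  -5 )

Expanding along the column containing c, det(B) is linear in c: det(B) = (-17)·c + (-54).
Set (-17)·c + (-54) = 31  ⇒  (-17)·c = 85  ⇒  c = -5.

c = -5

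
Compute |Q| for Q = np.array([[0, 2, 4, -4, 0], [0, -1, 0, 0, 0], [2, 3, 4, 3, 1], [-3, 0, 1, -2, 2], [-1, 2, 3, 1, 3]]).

56

Expand along row 2 (it has 4 zeros):
  + (-1) · M_22   where M_22 = det([0 4 -4 0; 2 4 3 1; -3 1 -2 2; -1 3 1 3]) = -56
det = (+1)·(-1)·(-56) = 56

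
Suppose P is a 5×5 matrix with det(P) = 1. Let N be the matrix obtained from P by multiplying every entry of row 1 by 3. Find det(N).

3

Scaling one row by 3 multiplies the determinant by 3.
det(N) = (3)·(1) = 3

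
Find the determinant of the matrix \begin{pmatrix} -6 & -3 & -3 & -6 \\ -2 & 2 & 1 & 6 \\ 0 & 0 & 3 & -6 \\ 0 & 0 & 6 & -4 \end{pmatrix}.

The matrix is block upper-triangular with a 2×2 block and a 2×2 block on the diagonal, so its determinant equals the product of the determinants of the diagonal blocks.
det of the 2×2 block = -18
det of the 2×2 block = 24
det = (-18)·(24) = -432

The determinant is -432.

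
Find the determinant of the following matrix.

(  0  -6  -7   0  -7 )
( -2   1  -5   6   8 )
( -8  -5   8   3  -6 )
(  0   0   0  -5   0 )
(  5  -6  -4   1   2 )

Expand along row 4 (it has 4 zeros):
  + (-5) · M_44   where M_44 = det([0 -6 -7 -7; -2 1 -5 8; -8 -5 8 -6; 5 -6 -4 2]) = -7953
det = (+1)·(-5)·(-7953) = 39765

39765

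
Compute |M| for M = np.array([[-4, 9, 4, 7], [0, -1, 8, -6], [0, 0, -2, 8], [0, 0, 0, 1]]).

-8

M is upper triangular, so det(M) is the product of the diagonal entries:
det = (-4) · (-1) · (-2) · (1) = -8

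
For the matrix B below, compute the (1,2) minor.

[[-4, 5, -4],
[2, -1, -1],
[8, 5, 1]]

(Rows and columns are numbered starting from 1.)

Delete row 1 and column 2; the remaining 2×2 submatrix is [2 -1; 8 1].
Its determinant is 2·1 − (-1)·8 = 10.

The minor is 10.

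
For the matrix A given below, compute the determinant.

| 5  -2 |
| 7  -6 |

det(A) = 5·(-6) − (-2)·7 = -30 − (-14) = -16

det(A) = -16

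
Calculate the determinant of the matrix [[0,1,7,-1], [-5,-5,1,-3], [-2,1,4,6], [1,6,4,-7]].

Expand along row 1 (it has 1 zero):
  − (1) · M_12   where M_12 = det([-5 1 -3; -2 4 6; 1 4 -7]) = 288
  + (7) · M_13   where M_13 = det([-5 -5 -3; -2 1 6; 1 6 -7]) = 294
  − (-1) · M_14   where M_14 = det([-5 -5 1; -2 1 4; 1 6 4]) = 27
det = (-1)·(1)·(288) + (+1)·(7)·(294) + (-1)·(-1)·(27) = 1797

The determinant is 1797.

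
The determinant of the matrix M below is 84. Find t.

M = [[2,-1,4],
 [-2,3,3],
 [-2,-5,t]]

-4

Expanding along the row containing t, det(M) is linear in t: det(M) = (4)·t + (100).
Set (4)·t + (100) = 84  ⇒  (4)·t = -16  ⇒  t = -4.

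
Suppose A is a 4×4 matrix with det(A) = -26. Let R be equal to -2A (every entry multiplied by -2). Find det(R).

-416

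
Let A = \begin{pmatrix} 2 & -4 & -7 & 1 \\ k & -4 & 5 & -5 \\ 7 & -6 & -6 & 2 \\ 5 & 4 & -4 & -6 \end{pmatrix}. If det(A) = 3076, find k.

k = 0

Expanding along the column containing k, det(A) is linear in k: det(A) = (-68)·k + (3076).
Set (-68)·k + (3076) = 3076  ⇒  (-68)·k = 0  ⇒  k = 0.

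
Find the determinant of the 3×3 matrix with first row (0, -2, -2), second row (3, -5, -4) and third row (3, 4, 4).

-6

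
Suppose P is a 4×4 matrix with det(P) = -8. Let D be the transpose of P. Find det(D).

The determinant is -8.

det(Pᵀ) = det(P).
det(D) = (1)·(-8) = -8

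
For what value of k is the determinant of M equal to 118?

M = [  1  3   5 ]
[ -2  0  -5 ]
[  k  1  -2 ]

Expanding along the column containing k, det(M) is linear in k: det(M) = (-15)·k + (-17).
Set (-15)·k + (-17) = 118  ⇒  (-15)·k = 135  ⇒  k = -9.

k = -9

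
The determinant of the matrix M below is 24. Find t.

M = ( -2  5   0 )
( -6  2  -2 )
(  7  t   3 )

t = -4

Expanding along the row containing t, det(M) is linear in t: det(M) = (-4)·t + (8).
Set (-4)·t + (8) = 24  ⇒  (-4)·t = 16  ⇒  t = -4.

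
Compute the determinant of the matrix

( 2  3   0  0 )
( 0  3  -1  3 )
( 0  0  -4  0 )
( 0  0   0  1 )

-24

The matrix is upper triangular, so the determinant is the product of the diagonal entries:
det = (2) · (3) · (-4) · (1) = -24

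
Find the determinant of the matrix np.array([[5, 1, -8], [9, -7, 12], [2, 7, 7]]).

-1320

Expand along column 1:
  + 5 · |-7 12; 7 7| = 5·(-49 − 84) = -665
  − 9 · |1 -8; 7 7| = −9·(7 − (-56)) = -567
  + 2 · |1 -8; -7 12| = 2·(12 − 56) = -88
Sum: (-665) + (-567) + (-88) = -1320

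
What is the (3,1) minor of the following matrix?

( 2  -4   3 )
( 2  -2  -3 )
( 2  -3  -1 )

Delete row 3 and column 1; the remaining 2×2 submatrix is [-4 3; -2 -3].
Its determinant is (-4)·(-3) − 3·(-2) = 18.

18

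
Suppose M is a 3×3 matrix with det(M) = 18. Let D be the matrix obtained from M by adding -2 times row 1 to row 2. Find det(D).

det(D) = 18

Adding a multiple of one row to another leaves the determinant unchanged.
det(D) = (1)·(18) = 18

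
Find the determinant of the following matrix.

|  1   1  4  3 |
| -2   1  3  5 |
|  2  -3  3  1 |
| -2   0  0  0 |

The determinant is -80.

Expand along row 4 (it has 3 zeros):
  − (-2) · M_41   where M_41 = det([1 4 3; 1 3 5; -3 3 1]) = -40
det = (-1)·(-2)·(-40) = -80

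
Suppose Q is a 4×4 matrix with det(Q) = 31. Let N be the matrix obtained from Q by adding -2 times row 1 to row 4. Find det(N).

Adding a multiple of one row to another leaves the determinant unchanged.
det(N) = (1)·(31) = 31

31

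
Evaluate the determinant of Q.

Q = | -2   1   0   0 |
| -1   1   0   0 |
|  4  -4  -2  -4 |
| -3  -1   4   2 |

-12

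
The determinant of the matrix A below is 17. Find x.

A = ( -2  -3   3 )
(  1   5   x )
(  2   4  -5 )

Expanding along the row containing x, det(A) is linear in x: det(A) = (2)·x + (17).
Set (2)·x + (17) = 17  ⇒  (2)·x = 0  ⇒  x = 0.

0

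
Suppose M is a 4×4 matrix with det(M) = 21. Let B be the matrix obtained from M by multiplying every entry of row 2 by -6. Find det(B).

det(B) = -126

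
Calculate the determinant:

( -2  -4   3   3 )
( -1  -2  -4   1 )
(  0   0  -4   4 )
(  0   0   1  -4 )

0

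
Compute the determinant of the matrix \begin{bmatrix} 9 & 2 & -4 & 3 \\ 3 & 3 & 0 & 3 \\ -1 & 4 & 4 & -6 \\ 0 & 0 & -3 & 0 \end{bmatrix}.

-585

Expand along row 4 (it has 3 zeros):
  − (-3) · M_43   where M_43 = det([9 2 3; 3 3 3; -1 4 -6]) = -195
det = (-1)·(-3)·(-195) = -585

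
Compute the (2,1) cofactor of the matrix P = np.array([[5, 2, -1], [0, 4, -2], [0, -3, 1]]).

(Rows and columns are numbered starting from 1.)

1

Delete row 2 and column 1; the remaining 2×2 submatrix is [2 -1; -3 1].
Its determinant is 2·1 − (-1)·(-3) = -1.
The cofactor carries sign (−1)^(2+1) = −1, so C_{2,1} = −(-1) = 1.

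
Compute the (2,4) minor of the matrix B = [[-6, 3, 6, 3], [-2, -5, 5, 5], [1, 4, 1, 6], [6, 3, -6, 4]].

Delete row 2 and column 4; the remaining 3×3 submatrix is [-6 3 6; 1 4 1; 6 3 -6].
Its determinant is 72.

72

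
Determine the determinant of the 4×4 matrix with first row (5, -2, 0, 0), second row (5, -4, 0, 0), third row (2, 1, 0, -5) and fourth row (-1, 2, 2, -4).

-100

The matrix is block lower-triangular with a 2×2 block and a 2×2 block on the diagonal, so its determinant equals the product of the determinants of the diagonal blocks.
det of the 2×2 block = -10
det of the 2×2 block = 10
det = (-10)·(10) = -100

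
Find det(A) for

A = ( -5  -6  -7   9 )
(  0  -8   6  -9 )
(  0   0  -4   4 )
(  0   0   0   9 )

A is upper triangular, so det(A) is the product of the diagonal entries:
det = (-5) · (-8) · (-4) · (9) = -1440

-1440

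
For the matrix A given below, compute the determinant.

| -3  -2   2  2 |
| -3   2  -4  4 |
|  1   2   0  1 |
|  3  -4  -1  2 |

-320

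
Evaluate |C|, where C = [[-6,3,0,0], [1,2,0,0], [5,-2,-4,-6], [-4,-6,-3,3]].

C is block lower-triangular with a 2×2 block and a 2×2 block on the diagonal, so its determinant equals the product of the determinants of the diagonal blocks.
det of the 2×2 block = -15
det of the 2×2 block = -30
det = (-15)·(-30) = 450

450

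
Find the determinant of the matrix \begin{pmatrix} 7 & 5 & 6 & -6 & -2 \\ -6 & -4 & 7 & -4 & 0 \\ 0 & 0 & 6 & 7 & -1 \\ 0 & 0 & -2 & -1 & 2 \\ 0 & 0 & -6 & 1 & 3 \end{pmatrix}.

The matrix is block upper-triangular with a 2×2 block and a 3×3 block on the diagonal, so its determinant equals the product of the determinants of the diagonal blocks.
det of the 2×2 block = 2
det of the 3×3 block = -64
det = (2)·(-64) = -128

The determinant is -128.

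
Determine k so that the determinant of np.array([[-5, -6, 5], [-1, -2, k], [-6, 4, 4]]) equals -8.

1

Expanding along the column containing k, det(M) is linear in k: det(M) = (56)·k + (-64).
Set (56)·k + (-64) = -8  ⇒  (56)·k = 56  ⇒  k = 1.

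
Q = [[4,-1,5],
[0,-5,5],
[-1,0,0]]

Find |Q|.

-20

Expand along row 3:
  + (-1) · |-1 5; -5 5| = (-1)·(-5 − (-25)) = -20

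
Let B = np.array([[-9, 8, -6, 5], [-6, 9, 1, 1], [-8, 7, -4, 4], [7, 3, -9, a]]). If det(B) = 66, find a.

Expanding along the row containing a, det(B) is linear in a: det(B) = (-49)·a + (-32).
Set (-49)·a + (-32) = 66  ⇒  (-49)·a = 98  ⇒  a = -2.

-2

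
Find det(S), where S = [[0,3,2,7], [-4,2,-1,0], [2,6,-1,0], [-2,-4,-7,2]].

|S| = -1632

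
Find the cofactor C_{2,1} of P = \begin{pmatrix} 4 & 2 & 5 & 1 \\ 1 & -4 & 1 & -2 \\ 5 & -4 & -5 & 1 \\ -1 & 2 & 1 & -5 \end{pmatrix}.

Delete row 2 and column 1; the remaining 3×3 submatrix is [2 5 1; -4 -5 1; 2 1 -5].
Its determinant is -36.
The cofactor carries sign (−1)^(2+1) = −1, so C_{2,1} = −(-36) = 36.

The cofactor is 36.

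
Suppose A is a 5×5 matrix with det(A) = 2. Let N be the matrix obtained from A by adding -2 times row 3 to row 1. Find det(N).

|N| = 2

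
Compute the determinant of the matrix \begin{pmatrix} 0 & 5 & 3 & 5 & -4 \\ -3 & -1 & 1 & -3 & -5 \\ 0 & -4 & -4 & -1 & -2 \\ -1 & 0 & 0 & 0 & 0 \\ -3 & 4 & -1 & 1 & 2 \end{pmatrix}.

-695

Expand along row 4 (it has 4 zeros):
  − (-1) · M_41   where M_41 = det([5 3 5 -4; -1 1 -3 -5; -4 -4 -1 -2; 4 -1 1 2]) = -695
det = (-1)·(-1)·(-695) = -695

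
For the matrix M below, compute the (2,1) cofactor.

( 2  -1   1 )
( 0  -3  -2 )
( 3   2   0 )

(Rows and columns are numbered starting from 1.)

The cofactor is 2.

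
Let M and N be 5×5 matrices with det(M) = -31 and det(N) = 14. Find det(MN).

det(MN) = det(M)·det(N) = (-31)·(14) = -434

|MN| = -434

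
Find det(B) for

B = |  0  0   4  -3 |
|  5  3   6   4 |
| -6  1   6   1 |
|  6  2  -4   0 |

Expand along row 1 (it has 2 zeros):
  + (4) · M_13   where M_13 = det([5 3 4; -6 1 1; 6 2 0]) = -64
  − (-3) · M_14   where M_14 = det([5 3 6; -6 1 6; 6 2 -4]) = -152
det = (+1)·(4)·(-64) + (-1)·(-3)·(-152) = -712

|B| = -712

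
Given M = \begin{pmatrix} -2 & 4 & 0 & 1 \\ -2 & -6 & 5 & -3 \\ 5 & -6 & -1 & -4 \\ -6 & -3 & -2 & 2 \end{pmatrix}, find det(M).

|M| = -489

Expand along row 1 (it has 1 zero):
  + (-2) · M_11   where M_11 = det([-6 5 -3; -6 -1 -4; -3 -2 2]) = 153
  − (4) · M_12   where M_12 = det([-2 5 -3; 5 -1 -4; -6 -2 2]) = 138
  − (1) · M_14   where M_14 = det([-2 -6 5; 5 -6 -1; -6 -3 -2]) = -369
det = (+1)·(-2)·(153) + (-1)·(4)·(138) + (-1)·(1)·(-369) = -489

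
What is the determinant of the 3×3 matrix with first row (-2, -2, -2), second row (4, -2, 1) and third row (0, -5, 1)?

Expand along row 3:
  − (-5) · |-2 -2; 4 1| = −(-5)·(-2 − (-8)) = 30
  + 1 · |-2 -2; 4 -2| = 1·(4 − (-8)) = 12
Sum: (30) + (12) = 42

42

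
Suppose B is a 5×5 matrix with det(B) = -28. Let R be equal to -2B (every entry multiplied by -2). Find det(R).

896

For a 5×5 matrix, det(-2B) = (-2)^5·det(B) = -32·det(B).
det(R) = (-32)·(-28) = 896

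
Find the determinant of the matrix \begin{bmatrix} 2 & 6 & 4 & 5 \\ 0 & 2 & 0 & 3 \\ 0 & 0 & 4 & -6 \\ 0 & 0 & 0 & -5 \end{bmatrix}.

-80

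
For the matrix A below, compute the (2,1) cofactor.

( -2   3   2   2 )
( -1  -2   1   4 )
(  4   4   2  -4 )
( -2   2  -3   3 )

Delete row 2 and column 1; the remaining 3×3 submatrix is [3 2 2; 4 2 -4; 2 -3 3].
Its determinant is -90.
The cofactor carries sign (−1)^(2+1) = −1, so C_{2,1} = −(-90) = 90.

90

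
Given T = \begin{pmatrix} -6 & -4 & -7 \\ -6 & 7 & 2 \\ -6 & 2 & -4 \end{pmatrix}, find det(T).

Expand along row 1:
  + (-6) · |7 2; 2 -4| = (-6)·(-28 − 4) = 192
  − (-4) · |-6 2; -6 -4| = −(-4)·(24 − (-12)) = 144
  + (-7) · |-6 7; -6 2| = (-7)·(-12 − (-42)) = -210
Sum: (192) + (144) + (-210) = 126

126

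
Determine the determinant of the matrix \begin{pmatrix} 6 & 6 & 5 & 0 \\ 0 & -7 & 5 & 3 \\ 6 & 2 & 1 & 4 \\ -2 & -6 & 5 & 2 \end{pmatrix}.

Expand along row 1 (it has 1 zero):
  + (6) · M_11   where M_11 = det([-7 5 3; 2 1 4; -6 5 2]) = 34
  − (6) · M_12   where M_12 = det([0 5 3; 6 1 4; -2 5 2]) = -4
  + (5) · M_13   where M_13 = det([0 -7 3; 6 2 4; -2 -6 2]) = 44
det = (+1)·(6)·(34) + (-1)·(6)·(-4) + (+1)·(5)·(44) = 448

The determinant is 448.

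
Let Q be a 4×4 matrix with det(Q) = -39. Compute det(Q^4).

The determinant is 2313441.

det(Q^4) = (det Q)^4 = (-39)^4 = 2313441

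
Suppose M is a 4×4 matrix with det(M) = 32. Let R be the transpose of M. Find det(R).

det(Mᵀ) = det(M).
det(R) = (1)·(32) = 32

det(R) = 32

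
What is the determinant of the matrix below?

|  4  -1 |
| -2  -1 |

det = 4·(-1) − (-1)·(-2) = -4 − 2 = -6

-6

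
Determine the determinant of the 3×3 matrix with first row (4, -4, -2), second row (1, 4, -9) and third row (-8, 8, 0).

Expand along column 3:
  + (-2) · |1 4; -8 8| = (-2)·(8 − (-32)) = -80
  − (-9) · |4 -4; -8 8| = −(-9)·(32 − 32) = 0
Sum: (-80) + (0) = -80

-80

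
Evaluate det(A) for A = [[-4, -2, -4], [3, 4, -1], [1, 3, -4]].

Expand along column 1:
  + (-4) · |4 -1; 3 -4| = (-4)·(-16 − (-3)) = 52
  − 3 · |-2 -4; 3 -4| = −3·(8 − (-12)) = -60
  + 1 · |-2 -4; 4 -1| = 1·(2 − (-16)) = 18
Sum: (52) + (-60) + (18) = 10

det(A) = 10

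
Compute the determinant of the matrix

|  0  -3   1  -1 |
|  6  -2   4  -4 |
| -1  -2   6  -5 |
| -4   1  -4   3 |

-80

Expand along row 1 (it has 1 zero):
  − (-3) · M_12   where M_12 = det([6 4 -4; -1 6 -5; -4 -4 3]) = -32
  + (1) · M_13   where M_13 = det([6 -2 -4; -1 -2 -5; -4 1 3]) = -16
  − (-1) · M_14   where M_14 = det([6 -2 4; -1 -2 6; -4 1 -4]) = 32
det = (-1)·(-3)·(-32) + (+1)·(1)·(-16) + (-1)·(-1)·(32) = -80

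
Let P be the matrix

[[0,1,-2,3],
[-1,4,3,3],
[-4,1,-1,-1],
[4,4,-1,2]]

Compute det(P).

346

Expand along row 1 (it has 1 zero):
  − (1) · M_12   where M_12 = det([-1 3 3; -4 -1 -1; 4 -1 2]) = 39
  + (-2) · M_13   where M_13 = det([-1 4 3; -4 1 -1; 4 4 2]) = -50
  − (3) · M_14   where M_14 = det([-1 4 3; -4 1 -1; 4 4 -1]) = -95
det = (-1)·(1)·(39) + (+1)·(-2)·(-50) + (-1)·(3)·(-95) = 346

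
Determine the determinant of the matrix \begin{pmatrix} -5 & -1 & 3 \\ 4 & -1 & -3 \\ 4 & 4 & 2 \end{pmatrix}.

30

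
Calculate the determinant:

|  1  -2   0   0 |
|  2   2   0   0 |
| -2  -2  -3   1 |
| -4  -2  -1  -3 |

60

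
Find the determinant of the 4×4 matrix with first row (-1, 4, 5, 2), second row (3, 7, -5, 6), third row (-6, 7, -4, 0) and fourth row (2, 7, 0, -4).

-4560

Expand along row 3 (it has 1 zero):
  + (-6) · M_31   where M_31 = det([4 5 2; 7 -5 6; 7 0 -4]) = 500
  − (7) · M_32   where M_32 = det([-1 5 2; 3 -5 6; 2 0 -4]) = 120
  + (-4) · M_33   where M_33 = det([-1 4 2; 3 7 6; 2 7 -4]) = 180
det = (+1)·(-6)·(500) + (-1)·(7)·(120) + (+1)·(-4)·(180) = -4560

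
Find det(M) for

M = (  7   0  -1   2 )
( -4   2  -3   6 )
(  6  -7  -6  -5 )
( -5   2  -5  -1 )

2207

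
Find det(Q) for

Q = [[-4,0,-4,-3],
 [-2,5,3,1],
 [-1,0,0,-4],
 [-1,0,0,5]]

Expand along column 2 (it has 3 zeros):
  + (5) · M_22   where M_22 = det([-4 -4 -3; -1 0 -4; -1 0 5]) = -36
det = (+1)·(5)·(-36) = -180

det(Q) = -180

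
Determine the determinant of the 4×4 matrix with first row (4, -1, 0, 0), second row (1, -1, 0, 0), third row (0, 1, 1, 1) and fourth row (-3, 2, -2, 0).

The matrix is block lower-triangular with a 2×2 block and a 2×2 block on the diagonal, so its determinant equals the product of the determinants of the diagonal blocks.
det of the 2×2 block = -3
det of the 2×2 block = 2
det = (-3)·(2) = -6

The determinant is -6.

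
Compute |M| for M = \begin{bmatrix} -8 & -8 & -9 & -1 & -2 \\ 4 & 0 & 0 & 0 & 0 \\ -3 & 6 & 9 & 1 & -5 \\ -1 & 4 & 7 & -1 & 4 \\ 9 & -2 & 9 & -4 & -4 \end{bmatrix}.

Expand along row 2 (it has 4 zeros):
  − (4) · M_21   where M_21 = det([-8 -9 -1 -2; 6 9 1 -5; 4 7 -1 4; -2 9 -4 -4]) = 8
det = (-1)·(4)·(8) = -32

det(M) = -32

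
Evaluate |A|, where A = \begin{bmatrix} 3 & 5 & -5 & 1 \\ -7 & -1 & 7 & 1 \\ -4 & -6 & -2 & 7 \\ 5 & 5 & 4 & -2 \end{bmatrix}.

-2124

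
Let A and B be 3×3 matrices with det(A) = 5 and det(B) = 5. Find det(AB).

det(AB) = det(A)·det(B) = (5)·(5) = 25

25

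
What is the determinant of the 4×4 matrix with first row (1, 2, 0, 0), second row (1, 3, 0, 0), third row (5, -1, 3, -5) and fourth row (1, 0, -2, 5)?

The matrix is block lower-triangular with a 2×2 block and a 2×2 block on the diagonal, so its determinant equals the product of the determinants of the diagonal blocks.
det of the 2×2 block = 1
det of the 2×2 block = 5
det = (1)·(5) = 5

5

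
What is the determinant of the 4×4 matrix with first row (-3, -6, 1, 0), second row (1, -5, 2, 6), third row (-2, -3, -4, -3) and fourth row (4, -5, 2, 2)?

787

Expand along row 1 (it has 1 zero):
  + (-3) · M_11   where M_11 = det([-5 2 6; -3 -4 -3; -5 2 2]) = -104
  − (-6) · M_12   where M_12 = det([1 2 6; -2 -4 -3; 4 2 2]) = 54
  + (1) · M_13   where M_13 = det([1 -5 6; -2 -3 -3; 4 -5 2]) = 151
det = (+1)·(-3)·(-104) + (-1)·(-6)·(54) + (+1)·(1)·(151) = 787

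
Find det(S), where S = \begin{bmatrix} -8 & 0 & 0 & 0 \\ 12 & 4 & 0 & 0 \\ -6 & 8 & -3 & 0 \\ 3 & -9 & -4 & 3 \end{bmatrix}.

288

S is lower triangular, so det(S) is the product of the diagonal entries:
det = (-8) · (4) · (-3) · (3) = 288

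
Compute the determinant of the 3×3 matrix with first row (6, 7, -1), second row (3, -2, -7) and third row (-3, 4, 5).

144

Expand along row 1:
  + 6 · |-2 -7; 4 5| = 6·(-10 − (-28)) = 108
  − 7 · |3 -7; -3 5| = −7·(15 − 21) = 42
  + (-1) · |3 -2; -3 4| = (-1)·(12 − 6) = -6
Sum: (108) + (42) + (-6) = 144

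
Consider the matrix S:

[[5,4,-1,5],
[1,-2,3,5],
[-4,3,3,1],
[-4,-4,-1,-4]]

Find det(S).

The determinant is -378.

Expand along row 1:
  + (5) · M_11   where M_11 = det([-2 3 5; 3 3 1; -4 -1 -4]) = 91
  − (4) · M_12   where M_12 = det([1 3 5; -4 3 1; -4 -1 -4]) = 9
  + (-1) · M_13   where M_13 = det([1 -2 5; -4 3 1; -4 -4 -4]) = 172
  − (5) · M_14   where M_14 = det([1 -2 3; -4 3 3; -4 -4 -1]) = 125
det = (+1)·(5)·(91) + (-1)·(4)·(9) + (+1)·(-1)·(172) + (-1)·(5)·(125) = -378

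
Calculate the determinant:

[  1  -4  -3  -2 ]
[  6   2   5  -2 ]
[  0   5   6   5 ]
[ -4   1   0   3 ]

Expand along row 3 (it has 1 zero):
  − (5) · M_32   where M_32 = det([1 -3 -2; 6 5 -2; -4 0 3]) = 5
  + (6) · M_33   where M_33 = det([1 -4 -2; 6 2 -2; -4 1 3]) = 20
  − (5) · M_34   where M_34 = det([1 -4 -3; 6 2 5; -4 1 0]) = 33
det = (-1)·(5)·(5) + (+1)·(6)·(20) + (-1)·(5)·(33) = -70

The determinant is -70.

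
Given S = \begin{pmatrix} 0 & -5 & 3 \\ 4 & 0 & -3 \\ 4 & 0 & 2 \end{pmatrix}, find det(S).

100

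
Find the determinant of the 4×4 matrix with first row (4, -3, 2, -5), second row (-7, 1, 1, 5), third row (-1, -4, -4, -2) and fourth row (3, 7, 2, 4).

105

Expand along row 1:
  + (4) · M_11   where M_11 = det([1 1 5; -4 -4 -2; 7 2 4]) = 90
  − (-3) · M_12   where M_12 = det([-7 1 5; -1 -4 -2; 3 2 4]) = 132
  + (2) · M_13   where M_13 = det([-7 1 5; -1 -4 -2; 3 7 4]) = 37
  − (-5) · M_14   where M_14 = det([-7 1 1; -1 -4 -4; 3 7 2]) = -145
det = (+1)·(4)·(90) + (-1)·(-3)·(132) + (+1)·(2)·(37) + (-1)·(-5)·(-145) = 105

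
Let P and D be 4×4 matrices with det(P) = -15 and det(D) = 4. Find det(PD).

-60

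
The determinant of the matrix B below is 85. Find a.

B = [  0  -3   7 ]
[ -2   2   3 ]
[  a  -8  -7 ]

3

Expanding along the column containing a, det(B) is linear in a: det(B) = (-23)·a + (154).
Set (-23)·a + (154) = 85  ⇒  (-23)·a = -69  ⇒  a = 3.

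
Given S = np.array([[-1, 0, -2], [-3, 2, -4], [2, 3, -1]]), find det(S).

Expand along column 2:
  + 2 · |-1 -2; 2 -1| = 2·(1 − (-4)) = 10
  − 3 · |-1 -2; -3 -4| = −3·(4 − 6) = 6
Sum: (10) + (6) = 16

16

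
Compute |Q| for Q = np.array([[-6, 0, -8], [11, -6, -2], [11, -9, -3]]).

Expand along column 2:
  + (-6) · |-6 -8; 11 -3| = (-6)·(18 − (-88)) = -636
  − (-9) · |-6 -8; 11 -2| = −(-9)·(12 − (-88)) = 900
Sum: (-636) + (900) = 264

264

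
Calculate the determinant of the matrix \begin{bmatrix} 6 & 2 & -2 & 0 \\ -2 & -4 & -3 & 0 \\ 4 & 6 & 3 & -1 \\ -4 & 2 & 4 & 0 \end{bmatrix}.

The determinant is 20.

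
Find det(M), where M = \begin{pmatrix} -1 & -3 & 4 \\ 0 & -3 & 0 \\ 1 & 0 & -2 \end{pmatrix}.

The determinant is 6.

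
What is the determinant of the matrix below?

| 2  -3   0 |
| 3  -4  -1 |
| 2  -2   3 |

The determinant is 5.

Expand along column 3:
  − (-1) · |2 -3; 2 -2| = −(-1)·(-4 − (-6)) = 2
  + 3 · |2 -3; 3 -4| = 3·(-8 − (-9)) = 3
Sum: (2) + (3) = 5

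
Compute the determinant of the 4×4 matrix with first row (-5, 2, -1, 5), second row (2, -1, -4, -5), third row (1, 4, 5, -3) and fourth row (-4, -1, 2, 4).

Expand along row 1:
  + (-5) · M_11   where M_11 = det([-1 -4 -5; 4 5 -3; -1 2 4]) = -39
  − (2) · M_12   where M_12 = det([2 -4 -5; 1 5 -3; -4 2 4]) = -90
  + (-1) · M_13   where M_13 = det([2 -1 -5; 1 4 -3; -4 -1 4]) = -57
  − (5) · M_14   where M_14 = det([2 -1 -4; 1 4 5; -4 -1 2]) = -12
det = (+1)·(-5)·(-39) + (-1)·(2)·(-90) + (+1)·(-1)·(-57) + (-1)·(5)·(-12) = 492

492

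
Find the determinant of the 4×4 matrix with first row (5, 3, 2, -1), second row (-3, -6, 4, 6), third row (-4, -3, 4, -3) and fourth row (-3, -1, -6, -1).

424

Expand along row 1:
  + (5) · M_11   where M_11 = det([-6 4 6; -3 4 -3; -1 -6 -1]) = 264
  − (3) · M_12   where M_12 = det([-3 4 6; -4 4 -3; -3 -6 -1]) = 302
  + (2) · M_13   where M_13 = det([-3 -6 6; -4 -3 -3; -3 -1 -1]) = -60
  − (-1) · M_14   where M_14 = det([-3 -6 4; -4 -3 4; -3 -1 -6]) = 130
det = (+1)·(5)·(264) + (-1)·(3)·(302) + (+1)·(2)·(-60) + (-1)·(-1)·(130) = 424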